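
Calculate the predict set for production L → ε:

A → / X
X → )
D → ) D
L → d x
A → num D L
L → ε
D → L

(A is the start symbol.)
{ $, 'd' }

PREDICT(L → ε) = (FIRST(RHS) \ {ε}) ∪ (FOLLOW(L) if ε ∈ FIRST(RHS), i.e. RHS ⇒* ε)
The right-hand side is ε (FIRST(ε) = { ε }), so the predict set is FOLLOW(L) = { $, 'd' }
PREDICT(L → ε) = { $, 'd' }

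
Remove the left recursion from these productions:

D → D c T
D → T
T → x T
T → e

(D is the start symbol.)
D is directly left-recursive. The standard transformation for
  A → A α₁ | ... | A α_m | β₁ | ... | β_n
is
  A  → β₁ A' | ... | β_n A'
  A' → α₁ A' | ... | α_m A' | ε

D → T becomes D → T D'
D → D c T becomes D' → c T D'
Add D' → ε

Productions for other non-terminals are unchanged:
  T → x T
  T → e

Resulting grammar:
D → T D'
D' → c T D'
D' → ε
T → x T
T → e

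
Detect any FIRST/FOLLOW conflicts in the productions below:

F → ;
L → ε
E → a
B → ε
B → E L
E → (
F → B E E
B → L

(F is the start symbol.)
Yes. B → E L with FOLLOW(B) on { '(', 'a' }

Nullable non-terminals: B, L.
FIRST sets used below: FIRST(E) = { '(', 'a' }, FIRST(L) = { ε }

B: nullable alternative(s) B → ε, B → L; FOLLOW(B) = { '(', 'a' }
  B → ε: FIRST \ {ε} = { } — disjoint from FOLLOW(B)
  B → E L: FIRST \ {ε} = { '(', 'a' } — overlaps FOLLOW(B) on { '(', 'a' }: CONFLICT
  B → L: FIRST \ {ε} = { } — disjoint from FOLLOW(B)
L has a nullable alternative but only one production, so nothing to check.

E, F have no nullable alternative, so no FIRST/FOLLOW check is needed there.

So the grammar has 1 FIRST/FOLLOW conflict (marked CONFLICT above).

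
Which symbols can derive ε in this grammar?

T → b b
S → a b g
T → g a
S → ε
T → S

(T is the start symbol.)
ε-productions: S → ε
So S is immediately nullable.
T → S: every symbol on the right is nullable, so T is nullable too.
Every non-terminal is now nullable.
Nullable = { 'S', 'T' }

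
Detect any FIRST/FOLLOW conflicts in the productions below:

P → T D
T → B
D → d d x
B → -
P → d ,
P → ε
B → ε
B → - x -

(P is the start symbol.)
A FIRST/FOLLOW conflict occurs when a non-terminal N has a nullable alternative N → β (β ⇒* ε) and another alternative N → α with FIRST(α) ∩ FOLLOW(N) ≠ ∅: on such a lookahead the parser cannot decide between expanding α and letting N vanish via β.

Nullable non-terminals: B, P, T.
FIRST sets used below: FIRST(T) = { '-', ε }, FIRST(D) = { 'd' }

B: nullable alternative(s) B → ε; FOLLOW(B) = { 'd' }
  B → -: FIRST \ {ε} = { '-' } — disjoint from FOLLOW(B)
  B → ε: FIRST \ {ε} = { } — this is the only nullable alternative, skip
  B → - x -: FIRST \ {ε} = { '-' } — disjoint from FOLLOW(B)

P: nullable alternative(s) P → ε; FOLLOW(P) = { $ }
  P → T D: FIRST \ {ε} = { '-', 'd' } — disjoint from FOLLOW(P)
  P → d ,: FIRST \ {ε} = { 'd' } — disjoint from FOLLOW(P)
  P → ε: FIRST \ {ε} = { } — this is the only nullable alternative, skip
T has a nullable alternative but only one production, so nothing to check.

D has no nullable alternative, so no FIRST/FOLLOW check is needed there.

No FIRST/FOLLOW conflicts found.

Answer: No FIRST/FOLLOW conflicts.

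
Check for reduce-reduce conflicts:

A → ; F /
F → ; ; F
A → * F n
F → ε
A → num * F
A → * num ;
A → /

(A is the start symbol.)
A reduce-reduce conflict occurs when an LR(0) state has two complete items [A → α .] and [B → β .] — both call for a reduction, and with no lookahead the parser cannot choose between them.

Augment with A' → A and build the canonical LR(0) collection (I0 = CLOSURE({[A' → . A]}), then GOTO on every symbol after a dot until no new states appear). It has 17 states:
  I0: { [A → . * F n], [A → . * num ;], [A → . /], [A → . ; F /], [A → . num * F], [A' → . A] }  — shift
  I1: { [A → * . F n], [A → * . num ;], [F → . ; ; F], [F → .] }  — shift, reduce
  I2: { [A → / .] }  — reduce
  I3: { [A → ; . F /], [F → . ; ; F], [F → .] }  — shift, reduce
  I4: { [A' → A .] }  — accept
  I5: { [A → num . * F] }  — shift
  I6: { [A → num * . F], [F → . ; ; F], [F → .] }  — shift, reduce
  I7: { [F → ; . ; F] }  — shift
  I8: { [A → num * F .] }  — reduce
  I9: { [F → . ; ; F], [F → .], [F → ; ; . F] }  — shift, reduce
  I10: { [F → ; ; F .] }  — reduce
  I11: { [A → ; F . /] }  — shift
  I12: { [A → ; F / .] }  — reduce
  I13: { [A → * F . n] }  — shift
  I14: { [A → * num . ;] }  — shift
  I15: { [A → * num ; .] }  — reduce
  I16: { [A → * F n .] }  — reduce

No state contains more than one complete item.

Answer: No reduce-reduce conflicts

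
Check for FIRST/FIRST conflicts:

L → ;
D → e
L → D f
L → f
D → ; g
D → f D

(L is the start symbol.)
A FIRST/FIRST conflict occurs when two productions N → α and N → β for the same non-terminal have FIRST(α) ∩ FIRST(β) ≠ ∅ (with ε ∈ FIRST of a nullable right-hand side, so two nullable alternatives also conflict).

FIRST sets of the non-terminals at (or reachable through a nullable prefix from) the front of some alternative:
  FIRST(D) = { ';', 'e', 'f' }

Productions for L:
  L → ;: FIRST = { ';' }
  L → D f: FIRST = { ';', 'e', 'f' }
  L → f: FIRST = { 'f' }
Productions for D:
  D → e: FIRST = { 'e' }
  D → ; g: FIRST = { ';' }
  D → f D: FIRST = { 'f' }

Conflict for L: L → ; and L → D f
  Overlap: { ';' }
Conflict for L: L → D f and L → f
  Overlap: { 'f' }

Answer: Yes. L → ';' / L → D f on { ';' }; L → D f / L → f on { 'f' }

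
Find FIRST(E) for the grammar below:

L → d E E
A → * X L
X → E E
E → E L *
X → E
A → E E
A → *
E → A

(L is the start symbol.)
FIRST sets of the other non-terminals involved (by the same procedure, iterated to a fixed point):
  FIRST(A) = { '*' }

From E → E L *:
  - E is the symbol being defined: contributes nothing new
    E is not nullable, so stop
From E → A:
  - A is a non-terminal: add FIRST(A) \ {ε} = { '*' }
    A is not nullable, so stop

Collecting: FIRST(E) = { '*' }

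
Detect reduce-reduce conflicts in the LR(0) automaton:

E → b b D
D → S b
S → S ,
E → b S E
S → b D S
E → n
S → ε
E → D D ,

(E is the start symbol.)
A reduce-reduce conflict occurs when an LR(0) state has two complete items [A → α .] and [B → β .] — both call for a reduction, and with no lookahead the parser cannot choose between them.

Augment with E' → E and build the canonical LR(0) collection (I0 = CLOSURE({[E' → . E]}), then GOTO on every symbol after a dot until no new states appear). It has 18 states:
  I0: { [D → . S b], [E → . D D ,], [E → . b S E], [E → . b b D], [E → . n], [E' → . E], [S → . S ,], [S → . b D S], [S → .] }  — shift, reduce
  I1: { [D → . S b], [E → D . D ,], [S → . S ,], [S → . b D S], [S → .] }  — shift, reduce
  I2: { [E' → E .] }  — accept
  I3: { [D → S . b], [S → S . ,] }  — shift
  I4: { [D → . S b], [E → b . S E], [E → b . b D], [S → . S ,], [S → . b D S], [S → .], [S → b . D S] }  — shift, reduce
  I5: { [E → n .] }  — reduce
  I6: { [S → . S ,], [S → . b D S], [S → .], [S → b D . S] }  — shift, reduce
  I7: { [D → . S b], [D → S . b], [E → . D D ,], [E → . b S E], [E → . b b D], [E → . n], [E → b S . E], [S → . S ,], [S → . b D S], [S → .], [S → S . ,] }  — shift, reduce
  I8: { [D → . S b], [E → b b . D], [S → . S ,], [S → . b D S], [S → .], [S → b . D S] }  — shift, reduce
  I9: { [E → b b D .], [S → . S ,], [S → . b D S], [S → .], [S → b D . S] }  — shift, 2 reduces
  I10: { [D → . S b], [S → . S ,], [S → . b D S], [S → .], [S → b . D S] }  — shift, reduce
  I11: { [S → S . ,], [S → b D S .] }  — shift, reduce
  I12: { [S → S , .] }  — reduce
  I13: { [E → b S E .] }  — reduce
  I14: { [D → . S b], [D → S b .], [E → b . S E], [E → b . b D], [S → . S ,], [S → . b D S], [S → .], [S → b . D S] }  — shift, 2 reduces
  I15: { [D → S b .] }  — reduce
  I16: { [E → D D . ,] }  — shift
  I17: { [E → D D , .] }  — reduce

I9 contains complete items [E → b b D .], [S → .] — reduce-reduce conflict.
I14 contains complete items [D → S b .], [S → .] — reduce-reduce conflict.

Answer: Yes — I9: [E → b b D .] vs [S → .]; I14: [D → S b .] vs [S → .]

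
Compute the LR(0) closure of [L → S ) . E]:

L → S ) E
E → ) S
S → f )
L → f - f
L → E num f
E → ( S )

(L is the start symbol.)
{ [E → . ( S )], [E → . ) S], [L → S ) . E] }

Start with: [L → S ) . E]
  [L → S ) . E] has the dot before E: add [E → . ) S], [E → . ( S )]
No further items can be added.

CLOSURE = { [E → . ( S )], [E → . ) S], [L → S ) . E] }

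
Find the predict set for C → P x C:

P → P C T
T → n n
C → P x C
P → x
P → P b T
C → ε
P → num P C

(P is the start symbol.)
PREDICT(C → P x C) = (FIRST(RHS) \ {ε}) ∪ (FOLLOW(C) if ε ∈ FIRST(RHS), i.e. RHS ⇒* ε)
FIRST(P) = { 'num', 'x' }
FIRST(P x C) = { 'num', 'x' }
ε ∉ FIRST(P x C), so FOLLOW(C) is not added.
PREDICT(C → P x C) = { 'num', 'x' }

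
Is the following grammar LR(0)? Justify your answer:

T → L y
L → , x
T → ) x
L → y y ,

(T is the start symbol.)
A grammar is LR(0) if no state in the canonical LR(0) collection has:
  - both a shift item (dot before a terminal) and a complete item (shift-reduce conflict), or
  - two or more complete items (reduce-reduce conflict; the accept item [T' → T .] counts as a complete item here).

Augment with T' → T and build the canonical LR(0) collection (I0 = CLOSURE({[T' → . T]}), then GOTO on every symbol after a dot until no new states appear). It has 11 states:
  I0: { [L → . , x], [L → . y y ,], [T → . ) x], [T → . L y], [T' → . T] }  — shift
  I1: { [T → ) . x] }  — shift
  I2: { [L → , . x] }  — shift
  I3: { [T → L . y] }  — shift
  I4: { [T' → T .] }  — accept
  I5: { [L → y . y ,] }  — shift
  I6: { [L → y y . ,] }  — shift
  I7: { [L → y y , .] }  — reduce
  I8: { [T → L y .] }  — reduce
  I9: { [L → , x .] }  — reduce
  I10: { [T → ) x .] }  — reduce

Every state is either a pure shift/goto state or contains exactly one complete item and nothing to shift — no conflicts. The grammar is LR(0).

Answer: Yes, the grammar is LR(0)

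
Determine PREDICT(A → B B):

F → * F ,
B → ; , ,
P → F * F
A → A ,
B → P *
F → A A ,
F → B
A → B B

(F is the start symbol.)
{ '*', ';' }

PREDICT(A → B B) = (FIRST(RHS) \ {ε}) ∪ (FOLLOW(A) if ε ∈ FIRST(RHS), i.e. RHS ⇒* ε)
FIRST(B) = { '*', ';' }
FIRST(B B) = { '*', ';' }
ε ∉ FIRST(B B), so FOLLOW(A) is not added.
PREDICT(A → B B) = { '*', ';' }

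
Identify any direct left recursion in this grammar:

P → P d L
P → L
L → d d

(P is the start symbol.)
Yes, P is left-recursive

Direct left recursion occurs when N → N α for some non-terminal N (the right-hand side begins with the left-hand side itself).

P → P d L: LEFT RECURSIVE (starts with P)
P → L: starts with L
L → d d: starts with d

The grammar has direct left recursion on: P.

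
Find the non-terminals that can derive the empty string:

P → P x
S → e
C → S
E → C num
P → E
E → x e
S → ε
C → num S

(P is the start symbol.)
{ 'C', 'S' }

A non-terminal is nullable if it can derive ε (the empty string): either it has an ε-production, or it has a production whose right-hand side consists entirely of nullable non-terminals.

ε-productions: S → ε
So S is immediately nullable.
C → S: every symbol on the right is nullable, so C is nullable too.
No further non-terminal can be added: every production for the remaining non-terminals contains a terminal or a non-nullable non-terminal.
Nullable = { 'C', 'S' }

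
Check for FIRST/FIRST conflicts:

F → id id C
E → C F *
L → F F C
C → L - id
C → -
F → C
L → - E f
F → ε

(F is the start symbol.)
FIRST sets of the non-terminals at (or reachable through a nullable prefix from) the front of some alternative:
  FIRST(C) = { '-', 'id' }
  FIRST(F) = { '-', 'id', ε }
  FIRST(L) = { '-', 'id' }

Productions for F:
  F → id id C: FIRST = { 'id' }
  F → C: FIRST = { '-', 'id' }
  F → ε: FIRST = { ε }
Productions for L:
  L → F F C: FIRST = { '-', 'id' }
  L → - E f: FIRST = { '-' }
Productions for C:
  C → L - id: FIRST = { '-', 'id' }
  C → -: FIRST = { '-' }
E has only one production, so no FIRST/FIRST conflict is possible there.

Conflict for F: F → id id C and F → C
  Overlap: { 'id' }
Conflict for L: L → F F C and L → - E f
  Overlap: { '-' }
Conflict for C: C → L - id and C → -
  Overlap: { '-' }

Answer: Yes. F → id id C / F → C on { 'id' }; L → F F C / L → '-' E f on { '-' }; C → L '-' id / C → '-' on { '-' }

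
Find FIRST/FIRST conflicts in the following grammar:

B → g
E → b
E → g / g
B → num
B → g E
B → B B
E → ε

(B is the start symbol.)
FIRST sets of the non-terminals at (or reachable through a nullable prefix from) the front of some alternative:
  FIRST(B) = { 'g', 'num' }

Productions for B:
  B → g: FIRST = { 'g' }
  B → num: FIRST = { 'num' }
  B → g E: FIRST = { 'g' }
  B → B B: FIRST = { 'g', 'num' }
Productions for E:
  E → b: FIRST = { 'b' }
  E → g / g: FIRST = { 'g' }
  E → ε: FIRST = { ε }

Conflict for B: B → g and B → g E
  Overlap: { 'g' }
Conflict for B: B → g and B → B B
  Overlap: { 'g' }
Conflict for B: B → num and B → B B
  Overlap: { 'num' }
Conflict for B: B → g E and B → B B
  Overlap: { 'g' }

Answer: Yes. B → g / B → g E on { 'g' }; B → g / B → B B on { 'g' }; B → num / B → B B on { 'num' }; B → g E / B → B B on { 'g' }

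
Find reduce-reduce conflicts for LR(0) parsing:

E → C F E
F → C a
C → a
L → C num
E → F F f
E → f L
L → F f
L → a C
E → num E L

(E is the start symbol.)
Yes — I21: [C → a .] vs [F → C a .]

Augment with E' → E and build the canonical LR(0) collection (I0 = CLOSURE({[E' → . E]}), then GOTO on every symbol after a dot until no new states appear). It has 23 states:
  I0: { [C → . a], [E → . C F E], [E → . F F f], [E → . f L], [E → . num E L], [E' → . E], [F → . C a] }  — shift
  I1: { [C → . a], [E → C . F E], [F → . C a], [F → C . a] }  — shift
  I2: { [E' → E .] }  — accept
  I3: { [C → . a], [E → F . F f], [F → . C a] }  — shift
  I4: { [C → a .] }  — reduce
  I5: { [C → . a], [E → f . L], [F → . C a], [L → . C num], [L → . F f], [L → . a C] }  — shift
  I6: { [C → . a], [E → . C F E], [E → . F F f], [E → . f L], [E → . num E L], [E → num . E L], [F → . C a] }  — shift
  I7: { [C → . a], [E → num E . L], [F → . C a], [L → . C num], [L → . F f], [L → . a C] }  — shift
  I8: { [F → C . a], [L → C . num] }  — shift
  I9: { [L → F . f] }  — shift
  I10: { [E → num E L .] }  — reduce
  I11: { [C → . a], [C → a .], [L → a . C] }  — shift, reduce
  I12: { [L → a C .] }  — reduce
  I13: { [L → F f .] }  — reduce
  I14: { [F → C a .] }  — reduce
  I15: { [L → C num .] }  — reduce
  I16: { [E → f L .] }  — reduce
  I17: { [F → C . a] }  — shift
  I18: { [E → F F . f] }  — shift
  I19: { [E → F F f .] }  — reduce
  I20: { [C → . a], [E → . C F E], [E → . F F f], [E → . f L], [E → . num E L], [E → C F . E], [F → . C a] }  — shift
  I21: { [C → a .], [F → C a .] }  — 2 reduces
  I22: { [E → C F E .] }  — reduce

I21 contains complete items [C → a .], [F → C a .] — reduce-reduce conflict.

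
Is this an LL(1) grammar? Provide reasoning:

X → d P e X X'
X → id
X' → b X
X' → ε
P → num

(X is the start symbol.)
No. Predict set conflict for X': { 'b' }

A grammar is LL(1) if for each non-terminal N with multiple productions, the predict sets of those productions are pairwise disjoint, where PREDICT(N → α) = (FIRST(α) \ {ε}) ∪ (FOLLOW(N) if α ⇒* ε).

Relevant sets:
  FOLLOW(X') = { $, 'b' }

For X:
  PREDICT(X → d P e X X') = { 'd' }
  PREDICT(X → id) = { 'id' }
For X':
  PREDICT(X' → b X) = { 'b' }
  PREDICT(X' → ε) = { $, 'b' }
P has a single production, so nothing to check there.

Conflict found: Predict set conflict for X': { 'b' }
The grammar is NOT LL(1).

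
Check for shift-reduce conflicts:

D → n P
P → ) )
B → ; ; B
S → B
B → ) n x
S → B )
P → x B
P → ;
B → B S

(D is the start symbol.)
Yes — I9: [P → x B .] vs [B → . ) n x]; I10: [S → B .] vs [B → . ) n x]; I12: [S → B ) .] vs [B → ) . n x]; I16: [B → ; ; B .] vs [B → . ) n x]

A shift-reduce conflict occurs when an LR(0) state has both:
  - a complete (reduce) item [A → α .] (dot at the end), and
  - a shift item [B → β . c γ] (dot before a terminal).

Augment with D' → D and build the canonical LR(0) collection (I0 = CLOSURE({[D' → . D]}), then GOTO on every symbol after a dot until no new states appear). It has 18 states:
  I0: { [D → . n P], [D' → . D] }  — shift
  I1: { [D' → D .] }  — accept
  I2: { [D → n . P], [P → . ) )], [P → . ;], [P → . x B] }  — shift
  I3: { [P → ) . )] }  — shift
  I4: { [P → ; .] }  — reduce
  I5: { [D → n P .] }  — reduce
  I6: { [B → . ) n x], [B → . ; ; B], [B → . B S], [P → x . B] }  — shift
  I7: { [B → ) . n x] }  — shift
  I8: { [B → ; . ; B] }  — shift
  I9: { [B → . ) n x], [B → . ; ; B], [B → . B S], [B → B . S], [P → x B .], [S → . B )], [S → . B] }  — shift, reduce
  I10: { [B → . ) n x], [B → . ; ; B], [B → . B S], [B → B . S], [S → . B )], [S → . B], [S → B . )], [S → B .] }  — shift, reduce
  I11: { [B → B S .] }  — reduce
  I12: { [B → ) . n x], [S → B ) .] }  — shift, reduce
  I13: { [B → ) n . x] }  — shift
  I14: { [B → ) n x .] }  — reduce
  I15: { [B → . ) n x], [B → . ; ; B], [B → . B S], [B → ; ; . B] }  — shift
  I16: { [B → . ) n x], [B → . ; ; B], [B → . B S], [B → ; ; B .], [B → B . S], [S → . B )], [S → . B] }  — shift, reduce
  I17: { [P → ) ) .] }  — reduce

I9 contains reduce item [P → x B .] and shift items [B → . ) n x], [B → . ; ; B] — shift-reduce conflict.
I10 contains reduce item [S → B .] and shift items [B → . ) n x], [B → . ; ; B], [S → B . )] — shift-reduce conflict.
I12 contains reduce item [S → B ) .] and shift item [B → ) . n x] — shift-reduce conflict.
I16 contains reduce item [B → ; ; B .] and shift items [B → . ) n x], [B → . ; ; B] — shift-reduce conflict.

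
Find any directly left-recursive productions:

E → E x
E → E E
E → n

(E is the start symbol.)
Yes, E is left-recursive

Direct left recursion occurs when N → N α for some non-terminal N (the right-hand side begins with the left-hand side itself).

E → E x: LEFT RECURSIVE (starts with E)
E → E E: LEFT RECURSIVE (starts with E)
E → n: starts with n

The grammar has direct left recursion on: E.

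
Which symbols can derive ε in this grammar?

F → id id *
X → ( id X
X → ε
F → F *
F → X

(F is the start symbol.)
ε-productions: X → ε
So X is immediately nullable.
F → X: every symbol on the right is nullable, so F is nullable too.
Every non-terminal is now nullable.
Nullable = { 'F', 'X' }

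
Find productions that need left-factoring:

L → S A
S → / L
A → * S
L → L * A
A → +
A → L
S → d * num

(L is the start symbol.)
Left-factoring is needed when two productions for the same non-terminal
share a common prefix on the right-hand side.

Productions for L:
  L → S A
  L → L * A
Productions for S:
  S → / L
  S → d * num
Productions for A:
  A → * S
  A → +
  A → L

No common prefixes found.

Answer: No, left-factoring is not needed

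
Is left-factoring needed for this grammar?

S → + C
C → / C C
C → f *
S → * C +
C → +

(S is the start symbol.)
Left-factoring is needed when two productions for the same non-terminal
share a common prefix on the right-hand side.

Productions for S:
  S → + C
  S → * C +
Productions for C:
  C → / C C
  C → f *
  C → +

No common prefixes found.

Answer: No, left-factoring is not needed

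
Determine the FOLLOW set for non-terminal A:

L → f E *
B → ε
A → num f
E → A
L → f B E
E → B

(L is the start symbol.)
{ $, '*' }

To compute FOLLOW(A), find every occurrence of A on a right-hand side N → α A β: add FIRST(β) \ {ε}, and if β is empty or nullable also add FOLLOW(N). Iterate to a fixed point.

In E → A: A is at the end, add FOLLOW(E)

The FOLLOW sets referred to above (computed the same way, to a fixed point):
  FOLLOW(E) = { $, '*' }

Taking the union: FOLLOW(A) = { $, '*' }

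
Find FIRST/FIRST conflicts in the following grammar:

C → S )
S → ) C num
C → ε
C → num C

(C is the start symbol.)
No FIRST/FIRST conflicts.

A FIRST/FIRST conflict occurs when two productions N → α and N → β for the same non-terminal have FIRST(α) ∩ FIRST(β) ≠ ∅ (with ε ∈ FIRST of a nullable right-hand side, so two nullable alternatives also conflict).

FIRST sets of the non-terminals at (or reachable through a nullable prefix from) the front of some alternative:
  FIRST(S) = { ')' }

Productions for C:
  C → S ): FIRST = { ')' }
  C → ε: FIRST = { ε }
  C → num C: FIRST = { 'num' }
S has only one production, so no FIRST/FIRST conflict is possible there.

All alternatives of each non-terminal have pairwise disjoint FIRST sets.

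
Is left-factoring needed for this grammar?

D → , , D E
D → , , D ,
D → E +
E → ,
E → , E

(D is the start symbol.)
Yes, D has productions with common prefix ', , D'; E has productions with common prefix ','

Left-factoring is needed when two productions for the same non-terminal
share a common prefix on the right-hand side.

Productions for D:
  D → , , D E
  D → , , D ,
  D → E +
Productions for E:
  E → ,
  E → , E

Found common prefix ', , D' in productions for D
Found common prefix ',' in productions for E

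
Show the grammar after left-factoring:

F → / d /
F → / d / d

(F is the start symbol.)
F → / d / F'
F' → ε
F' → d

Left-factoring transforms A → αβ₁ | αβ₂ into A → αA' and A' → β₁ | β₂
(α is the longest common prefix among the alternatives). Repeat until
no nonterminal has two alternatives with a common prefix.

Round 1: F has alternatives sharing prefix '/ d /'. Introduce F': F → / d / F'
  Add: F' → ε
  Add: F' → d

No remaining common prefixes — done.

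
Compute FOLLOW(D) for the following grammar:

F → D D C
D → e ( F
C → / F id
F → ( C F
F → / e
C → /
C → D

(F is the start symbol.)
{ $, '(', '/', 'e', 'id' }

In F → D D C: D is followed by D C, add FIRST(D C) \ {ε} = { 'e' }
In F → D D C: D is followed by C, add FIRST(C) \ {ε} = { '/', 'e' }
In C → D: D is at the end, add FOLLOW(C)

The FOLLOW sets referred to above (computed the same way, to a fixed point):
  FOLLOW(C) = { $, '(', '/', 'e', 'id' }

Taking the union: FOLLOW(D) = { $, '(', '/', 'e', 'id' }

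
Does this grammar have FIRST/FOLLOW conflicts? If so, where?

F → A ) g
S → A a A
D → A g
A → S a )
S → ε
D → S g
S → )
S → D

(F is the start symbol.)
A FIRST/FOLLOW conflict occurs when a non-terminal N has a nullable alternative N → β (β ⇒* ε) and another alternative N → α with FIRST(α) ∩ FOLLOW(N) ≠ ∅: on such a lookahead the parser cannot decide between expanding α and letting N vanish via β.

Nullable non-terminals: S.
FIRST sets used below: FIRST(A) = { ')', 'a', 'g' }, FIRST(D) = { ')', 'a', 'g' }

S: nullable alternative(s) S → ε; FOLLOW(S) = { 'a', 'g' }
  S → A a A: FIRST \ {ε} = { ')', 'a', 'g' } — overlaps FOLLOW(S) on { 'a', 'g' }: CONFLICT
  S → ε: FIRST \ {ε} = { } — this is the only nullable alternative, skip
  S → ): FIRST \ {ε} = { ')' } — disjoint from FOLLOW(S)
  S → D: FIRST \ {ε} = { ')', 'a', 'g' } — overlaps FOLLOW(S) on { 'a', 'g' }: CONFLICT

A, D, F have no nullable alternative, so no FIRST/FOLLOW check is needed there.

So the grammar has 2 FIRST/FOLLOW conflicts (marked CONFLICT above).

Answer: Yes. S → A a A with FOLLOW(S) on { 'a', 'g' }; S → D with FOLLOW(S) on { 'a', 'g' }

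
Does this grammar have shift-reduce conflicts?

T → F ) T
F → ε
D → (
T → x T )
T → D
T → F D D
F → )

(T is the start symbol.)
A shift-reduce conflict occurs when an LR(0) state has both:
  - a complete (reduce) item [A → α .] (dot at the end), and
  - a shift item [B → β . c γ] (dot before a terminal).

Augment with T' → T and build the canonical LR(0) collection (I0 = CLOSURE({[T' → . T]}), then GOTO on every symbol after a dot until no new states appear). It has 13 states:
  I0: { [D → . (], [F → . )], [F → .], [T → . D], [T → . F ) T], [T → . F D D], [T → . x T )], [T' → . T] }  — shift, reduce
  I1: { [D → ( .] }  — reduce
  I2: { [F → ) .] }  — reduce
  I3: { [T → D .] }  — reduce
  I4: { [D → . (], [T → F . ) T], [T → F . D D] }  — shift
  I5: { [T' → T .] }  — accept
  I6: { [D → . (], [F → . )], [F → .], [T → . D], [T → . F ) T], [T → . F D D], [T → . x T )], [T → x . T )] }  — shift, reduce
  I7: { [T → x T . )] }  — shift
  I8: { [T → x T ) .] }  — reduce
  I9: { [D → . (], [F → . )], [F → .], [T → . D], [T → . F ) T], [T → . F D D], [T → . x T )], [T → F ) . T] }  — shift, reduce
  I10: { [D → . (], [T → F D . D] }  — shift
  I11: { [T → F D D .] }  — reduce
  I12: { [T → F ) T .] }  — reduce

I0 contains reduce item [F → .] and shift items [D → . (], [F → . )], [T → . x T )] — shift-reduce conflict.
I6 contains reduce item [F → .] and shift items [D → . (], [F → . )], [T → . x T )] — shift-reduce conflict.
I9 contains reduce item [F → .] and shift items [D → . (], [F → . )], [T → . x T )] — shift-reduce conflict.

Answer: Yes — I0: [F → .] vs [D → . (]; I6: [F → .] vs [D → . (]; I9: [F → .] vs [D → . (]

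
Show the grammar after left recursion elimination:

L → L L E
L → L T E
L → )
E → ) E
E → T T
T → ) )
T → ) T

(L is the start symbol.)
L → ) L'
L' → L E L'
L' → T E L'
L' → ε
E → ) E
E → T T
T → ) )
T → ) T

L is directly left-recursive. The standard transformation for
  A → A α₁ | ... | A α_m | β₁ | ... | β_n
is
  A  → β₁ A' | ... | β_n A'
  A' → α₁ A' | ... | α_m A' | ε

L → ) becomes L → ) L'
L → L L E becomes L' → L E L'
L → L T E becomes L' → T E L'
Add L' → ε

Productions for other non-terminals are unchanged:
  E → ) E
  E → T T
  T → ) )
  T → ) T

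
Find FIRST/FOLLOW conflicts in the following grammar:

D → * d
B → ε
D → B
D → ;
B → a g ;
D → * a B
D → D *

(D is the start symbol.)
A FIRST/FOLLOW conflict occurs when a non-terminal N has a nullable alternative N → β (β ⇒* ε) and another alternative N → α with FIRST(α) ∩ FOLLOW(N) ≠ ∅: on such a lookahead the parser cannot decide between expanding α and letting N vanish via β.

Nullable non-terminals: B, D.
FIRST sets used below: FIRST(B) = { 'a', ε }, FIRST(D) = { '*', ';', 'a', ε }

B: nullable alternative(s) B → ε; FOLLOW(B) = { $, '*' }
  B → ε: FIRST \ {ε} = { } — this is the only nullable alternative, skip
  B → a g ;: FIRST \ {ε} = { 'a' } — disjoint from FOLLOW(B)

D: nullable alternative(s) D → B; FOLLOW(D) = { $, '*' }
  D → * d: FIRST \ {ε} = { '*' } — overlaps FOLLOW(D) on { '*' }: CONFLICT
  D → B: FIRST \ {ε} = { 'a' } — this is the only nullable alternative, skip
  D → ;: FIRST \ {ε} = { ';' } — disjoint from FOLLOW(D)
  D → * a B: FIRST \ {ε} = { '*' } — overlaps FOLLOW(D) on { '*' }: CONFLICT
  D → D *: FIRST \ {ε} = { '*', ';', 'a' } — overlaps FOLLOW(D) on { '*' }: CONFLICT

So the grammar has 3 FIRST/FOLLOW conflicts (marked CONFLICT above).

Answer: Yes. D → '*' d with FOLLOW(D) on { '*' }; D → '*' a B with FOLLOW(D) on { '*' }; D → D '*' with FOLLOW(D) on { '*' }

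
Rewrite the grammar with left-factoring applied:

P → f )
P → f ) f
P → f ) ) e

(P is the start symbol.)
Left-factoring transforms A → αβ₁ | αβ₂ into A → αA' and A' → β₁ | β₂
(α is the longest common prefix among the alternatives). Repeat until
no nonterminal has two alternatives with a common prefix.

Round 1: P has alternatives sharing prefix 'f )'. Introduce P': P → f ) P'
  Add: P' → ε
  Add: P' → f
  Add: P' → ) e

No remaining common prefixes — done.

Resulting grammar:
P → f ) P'
P' → ε
P' → f
P' → ) e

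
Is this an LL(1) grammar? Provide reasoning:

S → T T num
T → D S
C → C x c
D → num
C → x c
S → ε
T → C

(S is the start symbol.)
Relevant sets:
  FIRST(T) = { 'num', 'x' }
  FIRST(D) = { 'num' }
  FIRST(C) = { 'x' }
  FOLLOW(S) = { $, 'num', 'x' }

For S:
  PREDICT(S → T T num) = { 'num', 'x' }
  PREDICT(S → ε) = { $, 'num', 'x' }
For T:
  PREDICT(T → D S) = { 'num' }
  PREDICT(T → C) = { 'x' }
For C:
  PREDICT(C → C x c) = { 'x' }
  PREDICT(C → x c) = { 'x' }
D has a single production, so nothing to check there.

Conflict found: Predict set conflict for S: { 'num', 'x' }
The grammar is NOT LL(1).

Answer: No. Predict set conflict for S: { 'num', 'x' }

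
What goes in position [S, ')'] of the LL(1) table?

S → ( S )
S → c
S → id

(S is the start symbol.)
To find M[S, ')'], we find productions for S where ')' is in the predict set (PREDICT(N → α) = (FIRST(α) \ {ε}) ∪ (FOLLOW(N) if α ⇒* ε)).

S → ( S ): PREDICT = { '(' }
S → c: PREDICT = { 'c' }
S → id: PREDICT = { 'id' }

M[S, ')'] is empty (no production applies)

Answer: Empty (error entry)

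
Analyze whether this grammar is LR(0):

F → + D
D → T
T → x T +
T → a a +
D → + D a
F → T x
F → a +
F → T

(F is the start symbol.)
Augment with F' → F and build the canonical LR(0) collection (I0 = CLOSURE({[F' → . F]}), then GOTO on every symbol after a dot until no new states appear). It has 18 states:
  I0: { [F → . + D], [F → . T x], [F → . T], [F → . a +], [F' → . F], [T → . a a +], [T → . x T +] }  — shift
  I1: { [D → . + D a], [D → . T], [F → + . D], [T → . a a +], [T → . x T +] }  — shift
  I2: { [F' → F .] }  — accept
  I3: { [F → T . x], [F → T .] }  — shift, reduce
  I4: { [F → a . +], [T → a . a +] }  — shift
  I5: { [T → . a a +], [T → . x T +], [T → x . T +] }  — shift
  I6: { [T → x T . +] }  — shift
  I7: { [T → a . a +] }  — shift
  I8: { [T → a a . +] }  — shift
  I9: { [T → a a + .] }  — reduce
  I10: { [T → x T + .] }  — reduce
  I11: { [F → a + .] }  — reduce
  I12: { [F → T x .] }  — reduce
  I13: { [D → + . D a], [D → . + D a], [D → . T], [T → . a a +], [T → . x T +] }  — shift
  I14: { [F → + D .] }  — reduce
  I15: { [D → T .] }  — reduce
  I16: { [D → + D . a] }  — shift
  I17: { [D → + D a .] }  — reduce

Conflict in state I3:
  Shift-reduce conflict between [F → T .] and [F → T . x]
So the grammar is NOT LR(0).

Answer: No. Shift-reduce conflict between [F → T .] and [F → T . x]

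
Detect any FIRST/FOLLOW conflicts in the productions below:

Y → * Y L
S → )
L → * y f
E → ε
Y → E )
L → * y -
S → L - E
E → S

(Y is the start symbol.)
A FIRST/FOLLOW conflict occurs when a non-terminal N has a nullable alternative N → β (β ⇒* ε) and another alternative N → α with FIRST(α) ∩ FOLLOW(N) ≠ ∅: on such a lookahead the parser cannot decide between expanding α and letting N vanish via β.

Nullable non-terminals: E.
FIRST sets used below: FIRST(S) = { ')', '*' }

E: nullable alternative(s) E → ε; FOLLOW(E) = { ')' }
  E → ε: FIRST \ {ε} = { } — this is the only nullable alternative, skip
  E → S: FIRST \ {ε} = { ')', '*' } — overlaps FOLLOW(E) on { ')' }: CONFLICT

L, S, Y have no nullable alternative, so no FIRST/FOLLOW check is needed there.

So the grammar has 1 FIRST/FOLLOW conflict (marked CONFLICT above).

Answer: Yes. E → S with FOLLOW(E) on { ')' }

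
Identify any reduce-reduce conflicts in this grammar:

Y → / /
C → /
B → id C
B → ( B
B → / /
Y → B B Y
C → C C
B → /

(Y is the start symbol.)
Augment with Y' → Y and build the canonical LR(0) collection (I0 = CLOSURE({[Y' → . Y]}), then GOTO on every symbol after a dot until no new states appear). It has 15 states:
  I0: { [B → . ( B], [B → . / /], [B → . /], [B → . id C], [Y → . / /], [Y → . B B Y], [Y' → . Y] }  — shift
  I1: { [B → ( . B], [B → . ( B], [B → . / /], [B → . /], [B → . id C] }  — shift
  I2: { [B → / . /], [B → / .], [Y → / . /] }  — shift, reduce
  I3: { [B → . ( B], [B → . / /], [B → . /], [B → . id C], [Y → B . B Y] }  — shift
  I4: { [Y' → Y .] }  — accept
  I5: { [B → id . C], [C → . /], [C → . C C] }  — shift
  I6: { [C → / .] }  — reduce
  I7: { [B → id C .], [C → . /], [C → . C C], [C → C . C] }  — shift, reduce
  I8: { [C → . /], [C → . C C], [C → C . C], [C → C C .] }  — shift, reduce
  I9: { [B → / . /], [B → / .] }  — shift, reduce
  I10: { [B → . ( B], [B → . / /], [B → . /], [B → . id C], [Y → . / /], [Y → . B B Y], [Y → B B . Y] }  — shift
  I11: { [Y → B B Y .] }  — reduce
  I12: { [B → / / .] }  — reduce
  I13: { [B → / / .], [Y → / / .] }  — 2 reduces
  I14: { [B → ( B .] }  — reduce

I13 contains complete items [B → / / .], [Y → / / .] — reduce-reduce conflict.

Answer: Yes — I13: [B → / / .] vs [Y → / / .]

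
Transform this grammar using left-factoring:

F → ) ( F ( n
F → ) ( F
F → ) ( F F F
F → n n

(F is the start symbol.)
F → ) ( F F'
F' → ( n
F' → ε
F' → F F
F → n n

Left-factoring transforms A → αβ₁ | αβ₂ into A → αA' and A' → β₁ | β₂
(α is the longest common prefix among the alternatives). Repeat until
no nonterminal has two alternatives with a common prefix.

Round 1: F has alternatives sharing prefix ') ( F'. Introduce F': F → ) ( F F'
  Add: F' → ( n
  Add: F' → ε
  Add: F' → F F

No remaining common prefixes — done.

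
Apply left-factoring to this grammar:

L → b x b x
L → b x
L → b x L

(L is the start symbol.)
L → b x L'
L' → b x
L' → ε
L' → L

Left-factoring transforms A → αβ₁ | αβ₂ into A → αA' and A' → β₁ | β₂
(α is the longest common prefix among the alternatives). Repeat until
no nonterminal has two alternatives with a common prefix.

Round 1: L has alternatives sharing prefix 'b x'. Introduce L': L → b x L'
  Add: L' → b x
  Add: L' → ε
  Add: L' → L

No remaining common prefixes — done.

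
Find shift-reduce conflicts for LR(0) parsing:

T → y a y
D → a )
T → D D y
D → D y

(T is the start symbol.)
No shift-reduce conflicts

A shift-reduce conflict occurs when an LR(0) state has both:
  - a complete (reduce) item [A → α .] (dot at the end), and
  - a shift item [B → β . c γ] (dot before a terminal).

Augment with T' → T and build the canonical LR(0) collection (I0 = CLOSURE({[T' → . T]}), then GOTO on every symbol after a dot until no new states appear). It has 11 states:
  I0: { [D → . D y], [D → . a )], [T → . D D y], [T → . y a y], [T' → . T] }  — shift
  I1: { [D → . D y], [D → . a )], [D → D . y], [T → D . D y] }  — shift
  I2: { [T' → T .] }  — accept
  I3: { [D → a . )] }  — shift
  I4: { [T → y . a y] }  — shift
  I5: { [T → y a . y] }  — shift
  I6: { [T → y a y .] }  — reduce
  I7: { [D → a ) .] }  — reduce
  I8: { [D → D . y], [T → D D . y] }  — shift
  I9: { [D → D y .] }  — reduce
  I10: { [D → D y .], [T → D D y .] }  — 2 reduces

No state contains both a complete item and a shift item.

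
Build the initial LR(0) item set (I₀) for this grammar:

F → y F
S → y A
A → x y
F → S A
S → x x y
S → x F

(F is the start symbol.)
{ [F → . S A], [F → . y F], [F' → . F], [S → . x F], [S → . x x y], [S → . y A] }

First, augment the grammar with F' → F
I₀ = CLOSURE({ [F' → . F] }):
  [F' → . F] has the dot before F: add [F → . y F], [F → . S A]
  [F → . S A] has the dot before S: add [S → . y A], [S → . x x y], [S → . x F]
No further items can be added.

I₀ = { [F → . S A], [F → . y F], [F' → . F], [S → . x F], [S → . x x y], [S → . y A] }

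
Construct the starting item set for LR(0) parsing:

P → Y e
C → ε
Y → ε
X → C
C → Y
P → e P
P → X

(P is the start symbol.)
First, augment the grammar with P' → P
I₀ = CLOSURE({ [P' → . P] }):
  [P' → . P] has the dot before P: add [P → . Y e], [P → . e P], [P → . X]
  [P → . Y e] has the dot before Y: add [Y → .]
  [P → . X] has the dot before X: add [X → . C]
  [X → . C] has the dot before C: add [C → .], [C → . Y]
No further items can be added.

I₀ = { [C → . Y], [C → .], [P → . X], [P → . Y e], [P → . e P], [P' → . P], [X → . C], [Y → .] }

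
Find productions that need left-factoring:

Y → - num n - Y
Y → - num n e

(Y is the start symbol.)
Left-factoring is needed when two productions for the same non-terminal
share a common prefix on the right-hand side.

Productions for Y:
  Y → - num n - Y
  Y → - num n e

Found common prefix '- num n' in productions for Y

Answer: Yes, Y has productions with common prefix '- num n'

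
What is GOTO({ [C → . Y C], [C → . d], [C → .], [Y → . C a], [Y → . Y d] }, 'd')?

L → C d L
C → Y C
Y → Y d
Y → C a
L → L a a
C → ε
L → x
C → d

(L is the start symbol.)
GOTO(I, 'd') = CLOSURE({ [A → αX.β] : [A → α.Xβ] ∈ I, X = 'd' })

Items with dot before 'd', with the dot advanced:
  [C → . d] → [C → d .]
Closure adds nothing (no advanced item has the dot before a non-terminal).

GOTO = { [C → d .] }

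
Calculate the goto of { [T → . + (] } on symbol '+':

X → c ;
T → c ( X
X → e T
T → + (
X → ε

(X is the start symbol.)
GOTO(I, '+') = CLOSURE({ [A → αX.β] : [A → α.Xβ] ∈ I, X = '+' })

Items with dot before '+', with the dot advanced:
  [T → . + (] → [T → + . (]
Closure adds nothing (no advanced item has the dot before a non-terminal).

GOTO = { [T → + . (] }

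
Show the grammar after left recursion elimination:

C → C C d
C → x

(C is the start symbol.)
C is directly left-recursive. The standard transformation for
  A → A α₁ | ... | A α_m | β₁ | ... | β_n
is
  A  → β₁ A' | ... | β_n A'
  A' → α₁ A' | ... | α_m A' | ε

C → x becomes C → x C'
C → C C d becomes C' → C d C'
Add C' → ε

Resulting grammar:
C → x C'
C' → C d C'
C' → ε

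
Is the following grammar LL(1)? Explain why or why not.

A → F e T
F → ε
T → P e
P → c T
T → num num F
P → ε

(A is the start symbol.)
Yes, the grammar is LL(1).

A grammar is LL(1) if for each non-terminal N with multiple productions, the predict sets of those productions are pairwise disjoint, where PREDICT(N → α) = (FIRST(α) \ {ε}) ∪ (FOLLOW(N) if α ⇒* ε).

Relevant sets:
  FIRST(P) = { 'c', ε }
  FOLLOW(P) = { 'e' }

For T:
  PREDICT(T → P e) = { 'c', 'e' }
  PREDICT(T → num num F) = { 'num' }
For P:
  PREDICT(P → c T) = { 'c' }
  PREDICT(P → ε) = { 'e' }
A, F have a single production, so nothing to check there.

All predict sets are disjoint. The grammar IS LL(1).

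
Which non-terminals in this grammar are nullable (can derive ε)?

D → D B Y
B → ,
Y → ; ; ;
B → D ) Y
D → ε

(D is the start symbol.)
A non-terminal is nullable if it can derive ε (the empty string): either it has an ε-production, or it has a production whose right-hand side consists entirely of nullable non-terminals.

ε-productions: D → ε
So D is immediately nullable.
No further non-terminal can be added: every production for the remaining non-terminals contains a terminal or a non-nullable non-terminal.
Nullable = { 'D' }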